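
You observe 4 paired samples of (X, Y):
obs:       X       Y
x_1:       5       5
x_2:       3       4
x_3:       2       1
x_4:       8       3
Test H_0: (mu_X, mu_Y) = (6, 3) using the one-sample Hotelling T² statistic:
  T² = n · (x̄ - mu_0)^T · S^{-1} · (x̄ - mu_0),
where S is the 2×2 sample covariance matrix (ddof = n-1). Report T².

Step 1 — sample mean vector:
  mean(X) = (5 + 3 + 2 + 8) / 4 = 18/4 = 4.5
  mean(Y) = (5 + 4 + 1 + 3) / 4 = 13/4 = 3.25
  x̄ = (4.5, 3.25),  deviation x̄ - mu_0 = (4.5, 3.25) - (6, 3) = (-1.5, 0.25).

Step 2 — sample covariance matrix, S[i,j] = (1/(n-1)) · Σ_k (x_{k,i} - mean_i) · (x_{k,j} - mean_j), divisor n-1 = 3:
  S[X,X] = ((0.5)·(0.5) + (-1.5)·(-1.5) + (-2.5)·(-2.5) + (3.5)·(3.5)) / 3 = 21/3 = 7
  S[X,Y] = ((0.5)·(1.75) + (-1.5)·(0.75) + (-2.5)·(-2.25) + (3.5)·(-0.25)) / 3 = 4.5/3 = 1.5
  S[Y,Y] = ((1.75)·(1.75) + (0.75)·(0.75) + (-2.25)·(-2.25) + (-0.25)·(-0.25)) / 3 = 8.75/3 = 2.9167
  S = [[7, 1.5],
 [1.5, 2.9167]].

Step 3 — invert S. det(S) = 7·2.9167 - (1.5)² = 18.1667.
  S^{-1} = (1/det) · [[d, -b], [-b, a]] = [[0.1606, -0.0826],
 [-0.0826, 0.3853]].

Step 4 — quadratic form (x̄ - mu_0)^T · S^{-1} · (x̄ - mu_0):
  S^{-1} · (x̄ - mu_0) = (-0.2615, 0.2202),
  (x̄ - mu_0)^T · [...] = (-1.5)·(-0.2615) + (0.25)·(0.2202) = 0.4472.

Step 5 — scale by n: T² = 4 · 0.4472 = 1.789.

T² ≈ 1.789


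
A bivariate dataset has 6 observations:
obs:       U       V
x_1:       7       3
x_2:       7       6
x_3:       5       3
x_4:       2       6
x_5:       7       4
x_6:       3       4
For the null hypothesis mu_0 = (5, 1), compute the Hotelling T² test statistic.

Step 1 — sample mean vector:
  mean(U) = (7 + 7 + 5 + 2 + 7 + 3) / 6 = 31/6 = 5.1667
  mean(V) = (3 + 6 + 3 + 6 + 4 + 4) / 6 = 26/6 = 4.3333
  x̄ = (5.1667, 4.3333),  deviation x̄ - mu_0 = (5.1667, 4.3333) - (5, 1) = (0.1667, 3.3333).

Step 2 — sample covariance matrix, S[i,j] = (1/(n-1)) · Σ_k (x_{k,i} - mean_i) · (x_{k,j} - mean_j), divisor n-1 = 5:
  S[U,U] = ((1.8333)·(1.8333) + (1.8333)·(1.8333) + (-0.1667)·(-0.1667) + (-3.1667)·(-3.1667) + (1.8333)·(1.8333) + (-2.1667)·(-2.1667)) / 5 = 24.8333/5 = 4.9667
  S[U,V] = ((1.8333)·(-1.3333) + (1.8333)·(1.6667) + (-0.1667)·(-1.3333) + (-3.1667)·(1.6667) + (1.8333)·(-0.3333) + (-2.1667)·(-0.3333)) / 5 = -4.3333/5 = -0.8667
  S[V,V] = ((-1.3333)·(-1.3333) + (1.6667)·(1.6667) + (-1.3333)·(-1.3333) + (1.6667)·(1.6667) + (-0.3333)·(-0.3333) + (-0.3333)·(-0.3333)) / 5 = 9.3333/5 = 1.8667
  S = [[4.9667, -0.8667],
 [-0.8667, 1.8667]].

Step 3 — invert S. det(S) = 4.9667·1.8667 - (-0.8667)² = 8.52.
  S^{-1} = (1/det) · [[d, -b], [-b, a]] = [[0.2191, 0.1017],
 [0.1017, 0.5829]].

Step 4 — quadratic form (x̄ - mu_0)^T · S^{-1} · (x̄ - mu_0):
  S^{-1} · (x̄ - mu_0) = (0.3756, 1.9601),
  (x̄ - mu_0)^T · [...] = (0.1667)·(0.3756) + (3.3333)·(1.9601) = 6.5962.

Step 5 — scale by n: T² = 6 · 6.5962 = 39.5775.

T² ≈ 39.5775


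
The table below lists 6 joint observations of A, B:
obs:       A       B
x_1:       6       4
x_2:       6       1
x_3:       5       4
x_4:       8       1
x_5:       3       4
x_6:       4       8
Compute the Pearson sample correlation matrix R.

Step 1 — column means:
  mean(A) = (6 + 6 + 5 + 8 + 3 + 4) / 6 = 32/6 = 5.3333
  mean(B) = (4 + 1 + 4 + 1 + 4 + 8) / 6 = 22/6 = 3.6667

Step 2 — sample variances and covariances s[i,j] = (1/(n-1)) · Σ_k (x_{k,i} - mean_i) · (x_{k,j} - mean_j), with n-1 = 5:
  s[A,A] = ((0.6667)·(0.6667) + (0.6667)·(0.6667) + (-0.3333)·(-0.3333) + (2.6667)·(2.6667) + (-2.3333)·(-2.3333) + (-1.3333)·(-1.3333)) / 5 = 15.3333/5 = 3.0667
  s[A,B] = ((0.6667)·(0.3333) + (0.6667)·(-2.6667) + (-0.3333)·(0.3333) + (2.6667)·(-2.6667) + (-2.3333)·(0.3333) + (-1.3333)·(4.3333)) / 5 = -15.3333/5 = -3.0667
  s[B,B] = ((0.3333)·(0.3333) + (-2.6667)·(-2.6667) + (0.3333)·(0.3333) + (-2.6667)·(-2.6667) + (0.3333)·(0.3333) + (4.3333)·(4.3333)) / 5 = 33.3333/5 = 6.6667
  Sample standard deviations s_i = √(s[i,i]):
  s(A) = √(3.0667) = 1.7512
  s(B) = √(6.6667) = 2.582

Step 3 — r_{ij} = s_{ij} / (s_i · s_j):
  r[A,A] = 1 (diagonal).
  r[A,B] = -3.0667 / (1.7512 · 2.582) = -3.0667 / 4.5216 = -0.6782
  r[B,B] = 1 (diagonal).

R is symmetric with unit diagonal. Assembling:

R = [[1, -0.6782],
 [-0.6782, 1]]


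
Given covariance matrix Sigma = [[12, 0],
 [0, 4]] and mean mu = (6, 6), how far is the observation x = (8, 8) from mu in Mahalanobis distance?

Step 1 — centre the observation: (x - mu) = (2, 2).

Step 2 — invert Sigma. det(Sigma) = 12·4 - (0)² = 48.
  Sigma^{-1} = (1/det) · [[d, -b], [-b, a]] = [[0.0833, 0],
 [0, 0.25]].

Step 3 — form the quadratic (x - mu)^T · Sigma^{-1} · (x - mu):
  Sigma^{-1} · (x - mu) = (0.1667, 0.5).
  (x - mu)^T · [Sigma^{-1} · (x - mu)] = (2)·(0.1667) + (2)·(0.5) = 1.3333.

Step 4 — take square root: d = √(1.3333) ≈ 1.1547.

d(x, mu) = √(1.3333) ≈ 1.1547


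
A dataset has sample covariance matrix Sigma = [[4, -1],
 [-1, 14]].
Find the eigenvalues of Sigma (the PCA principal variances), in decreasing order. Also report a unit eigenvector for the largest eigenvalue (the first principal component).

Step 1 — characteristic polynomial of 2×2 Sigma:
  det(Sigma - λI) = λ² - trace · λ + det = 0.
  trace = 4 + 14 = 18, det = 4·14 - (-1)² = 55.
Step 2 — discriminant:
  Δ = trace² - 4·det = 324 - 220 = 104.
Step 3 — eigenvalues:
  λ = (trace ± √Δ)/2 = (18 ± 10.198)/2,
  λ_1 = 14.099,  λ_2 = 3.901.

Step 4 — unit eigenvector for λ_1: solve (Sigma - λ_1 I)v = 0. First row:
  (4 - 14.099)·v_x + (-1)·v_y = 0, i.e. (-10.099)·v_x + (-1)·v_y = 0,
  so v ∝ (b, λ_1 - a) = (-1, 10.099); multiply by -1 so the first entry is positive: u = (1, -10.099).
  ||u|| = √((1)² + (-10.099)²) = √(102.9902) ≈ 10.1484,
  v_1 = u/||u|| ≈ (0.0985, -0.9951) (||v_1|| = 1).

λ_1 = 14.099,  λ_2 = 3.901;  v_1 ≈ (0.0985, -0.9951)


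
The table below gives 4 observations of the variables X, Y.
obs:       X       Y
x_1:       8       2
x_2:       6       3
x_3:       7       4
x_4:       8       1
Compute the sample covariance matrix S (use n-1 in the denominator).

Step 1 — column means:
  mean(X) = (8 + 6 + 7 + 8) / 4 = 29/4 = 7.25
  mean(Y) = (2 + 3 + 4 + 1) / 4 = 10/4 = 2.5

Step 2 — sample covariance S[i,j] = (1/(n-1)) · Σ_k (x_{k,i} - mean_i) · (x_{k,j} - mean_j), with n-1 = 3.
  S[X,X] = ((0.75)·(0.75) + (-1.25)·(-1.25) + (-0.25)·(-0.25) + (0.75)·(0.75)) / 3 = 2.75/3 = 0.9167
  S[X,Y] = ((0.75)·(-0.5) + (-1.25)·(0.5) + (-0.25)·(1.5) + (0.75)·(-1.5)) / 3 = -2.5/3 = -0.8333
  S[Y,Y] = ((-0.5)·(-0.5) + (0.5)·(0.5) + (1.5)·(1.5) + (-1.5)·(-1.5)) / 3 = 5/3 = 1.6667

S is symmetric (S[j,i] = S[i,j]). Assembling:

S = [[0.9167, -0.8333],
 [-0.8333, 1.6667]]


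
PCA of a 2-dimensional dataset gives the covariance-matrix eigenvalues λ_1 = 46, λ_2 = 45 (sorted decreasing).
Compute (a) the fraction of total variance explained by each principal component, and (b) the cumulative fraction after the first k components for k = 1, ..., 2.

Step 1 — total variance = trace(Sigma) = Σ λ_i = 46 + 45 = 91.

Step 2 — fraction explained by component i = λ_i / Σ λ:
  PC1: 46/91 = 0.5055
  PC2: 45/91 = 0.4945

Step 3 — cumulative fraction after k components = (λ_1 + ... + λ_k) / Σ λ:
  k = 1: 46/91 = 0.5055
  k = 2: (46 + 45)/91 = 91/91 = 1

Summary (fraction, with percent):

explained: PC1 0.5055 (50.55%), PC2 0.4945 (49.45%);  cumulative: 0.5055, 1


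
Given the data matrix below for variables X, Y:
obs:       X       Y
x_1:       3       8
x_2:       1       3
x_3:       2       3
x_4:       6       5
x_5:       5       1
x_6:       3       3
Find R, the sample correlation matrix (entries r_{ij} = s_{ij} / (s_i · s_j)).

Step 1 — column means:
  mean(X) = (3 + 1 + 2 + 6 + 5 + 3) / 6 = 20/6 = 3.3333
  mean(Y) = (8 + 3 + 3 + 5 + 1 + 3) / 6 = 23/6 = 3.8333

Step 2 — sample variances and covariances s[i,j] = (1/(n-1)) · Σ_k (x_{k,i} - mean_i) · (x_{k,j} - mean_j), with n-1 = 5:
  s[X,X] = ((-0.3333)·(-0.3333) + (-2.3333)·(-2.3333) + (-1.3333)·(-1.3333) + (2.6667)·(2.6667) + (1.6667)·(1.6667) + (-0.3333)·(-0.3333)) / 5 = 17.3333/5 = 3.4667
  s[X,Y] = ((-0.3333)·(4.1667) + (-2.3333)·(-0.8333) + (-1.3333)·(-0.8333) + (2.6667)·(1.1667) + (1.6667)·(-2.8333) + (-0.3333)·(-0.8333)) / 5 = 0.3333/5 = 0.0667
  s[Y,Y] = ((4.1667)·(4.1667) + (-0.8333)·(-0.8333) + (-0.8333)·(-0.8333) + (1.1667)·(1.1667) + (-2.8333)·(-2.8333) + (-0.8333)·(-0.8333)) / 5 = 28.8333/5 = 5.7667
  Sample standard deviations s_i = √(s[i,i]):
  s(X) = √(3.4667) = 1.8619
  s(Y) = √(5.7667) = 2.4014

Step 3 — r_{ij} = s_{ij} / (s_i · s_j):
  r[X,X] = 1 (diagonal).
  r[X,Y] = 0.0667 / (1.8619 · 2.4014) = 0.0667 / 4.4711 = 0.0149
  r[Y,Y] = 1 (diagonal).

R is symmetric with unit diagonal. Assembling:

R = [[1, 0.0149],
 [0.0149, 1]]


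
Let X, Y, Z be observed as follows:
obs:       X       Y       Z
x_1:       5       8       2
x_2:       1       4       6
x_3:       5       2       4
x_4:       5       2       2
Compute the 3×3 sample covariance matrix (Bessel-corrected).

Step 1 — column means:
  mean(X) = (5 + 1 + 5 + 5) / 4 = 16/4 = 4
  mean(Y) = (8 + 4 + 2 + 2) / 4 = 16/4 = 4
  mean(Z) = (2 + 6 + 4 + 2) / 4 = 14/4 = 3.5

Step 2 — sample covariance S[i,j] = (1/(n-1)) · Σ_k (x_{k,i} - mean_i) · (x_{k,j} - mean_j), with n-1 = 3.
  S[X,X] = ((1)·(1) + (-3)·(-3) + (1)·(1) + (1)·(1)) / 3 = 12/3 = 4
  S[X,Y] = ((1)·(4) + (-3)·(0) + (1)·(-2) + (1)·(-2)) / 3 = 0/3 = 0
  S[X,Z] = ((1)·(-1.5) + (-3)·(2.5) + (1)·(0.5) + (1)·(-1.5)) / 3 = -10/3 = -3.3333
  S[Y,Y] = ((4)·(4) + (0)·(0) + (-2)·(-2) + (-2)·(-2)) / 3 = 24/3 = 8
  S[Y,Z] = ((4)·(-1.5) + (0)·(2.5) + (-2)·(0.5) + (-2)·(-1.5)) / 3 = -4/3 = -1.3333
  S[Z,Z] = ((-1.5)·(-1.5) + (2.5)·(2.5) + (0.5)·(0.5) + (-1.5)·(-1.5)) / 3 = 11/3 = 3.6667

S is symmetric (S[j,i] = S[i,j]). Assembling:

S = [[4, 0, -3.3333],
 [0, 8, -1.3333],
 [-3.3333, -1.3333, 3.6667]]


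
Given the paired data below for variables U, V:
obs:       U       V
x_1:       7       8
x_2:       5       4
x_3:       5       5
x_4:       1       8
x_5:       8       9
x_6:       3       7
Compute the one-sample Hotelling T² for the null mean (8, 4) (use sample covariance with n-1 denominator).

Step 1 — sample mean vector:
  mean(U) = (7 + 5 + 5 + 1 + 8 + 3) / 6 = 29/6 = 4.8333
  mean(V) = (8 + 4 + 5 + 8 + 9 + 7) / 6 = 41/6 = 6.8333
  x̄ = (4.8333, 6.8333),  deviation x̄ - mu_0 = (4.8333, 6.8333) - (8, 4) = (-3.1667, 2.8333).

Step 2 — sample covariance matrix, S[i,j] = (1/(n-1)) · Σ_k (x_{k,i} - mean_i) · (x_{k,j} - mean_j), divisor n-1 = 5:
  S[U,U] = ((2.1667)·(2.1667) + (0.1667)·(0.1667) + (0.1667)·(0.1667) + (-3.8333)·(-3.8333) + (3.1667)·(3.1667) + (-1.8333)·(-1.8333)) / 5 = 32.8333/5 = 6.5667
  S[U,V] = ((2.1667)·(1.1667) + (0.1667)·(-2.8333) + (0.1667)·(-1.8333) + (-3.8333)·(1.1667) + (3.1667)·(2.1667) + (-1.8333)·(0.1667)) / 5 = 3.8333/5 = 0.7667
  S[V,V] = ((1.1667)·(1.1667) + (-2.8333)·(-2.8333) + (-1.8333)·(-1.8333) + (1.1667)·(1.1667) + (2.1667)·(2.1667) + (0.1667)·(0.1667)) / 5 = 18.8333/5 = 3.7667
  S = [[6.5667, 0.7667],
 [0.7667, 3.7667]].

Step 3 — invert S. det(S) = 6.5667·3.7667 - (0.7667)² = 24.1467.
  S^{-1} = (1/det) · [[d, -b], [-b, a]] = [[0.156, -0.0318],
 [-0.0318, 0.2719]].

Step 4 — quadratic form (x̄ - mu_0)^T · S^{-1} · (x̄ - mu_0):
  S^{-1} · (x̄ - mu_0) = (-0.5839, 0.8711),
  (x̄ - mu_0)^T · [...] = (-3.1667)·(-0.5839) + (2.8333)·(0.8711) = 4.3171.

Step 5 — scale by n: T² = 6 · 4.3171 = 25.9028.

T² ≈ 25.9028


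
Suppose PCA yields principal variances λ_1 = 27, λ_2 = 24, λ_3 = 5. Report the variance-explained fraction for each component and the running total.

Step 1 — total variance = trace(Sigma) = Σ λ_i = 27 + 24 + 5 = 56.

Step 2 — fraction explained by component i = λ_i / Σ λ:
  PC1: 27/56 = 0.4821
  PC2: 24/56 = 0.4286
  PC3: 5/56 = 0.0893

Step 3 — cumulative fraction after k components = (λ_1 + ... + λ_k) / Σ λ:
  k = 1: 27/56 = 0.4821
  k = 2: (27 + 24)/56 = 51/56 = 0.9107
  k = 3: (27 + 24 + 5)/56 = 56/56 = 1

Summary (fraction, with percent):

explained: PC1 0.4821 (48.21%), PC2 0.4286 (42.86%), PC3 0.0893 (8.93%);  cumulative: 0.4821, 0.9107, 1


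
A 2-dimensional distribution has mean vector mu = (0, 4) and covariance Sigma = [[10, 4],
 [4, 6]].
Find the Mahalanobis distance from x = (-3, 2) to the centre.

Step 1 — centre the observation: (x - mu) = (-3, -2).

Step 2 — invert Sigma. det(Sigma) = 10·6 - (4)² = 44.
  Sigma^{-1} = (1/det) · [[d, -b], [-b, a]] = [[0.1364, -0.0909],
 [-0.0909, 0.2273]].

Step 3 — form the quadratic (x - mu)^T · Sigma^{-1} · (x - mu):
  Sigma^{-1} · (x - mu) = (-0.2273, -0.1818).
  (x - mu)^T · [Sigma^{-1} · (x - mu)] = (-3)·(-0.2273) + (-2)·(-0.1818) = 1.0455.

Step 4 — take square root: d = √(1.0455) ≈ 1.0225.

d(x, mu) = √(1.0455) ≈ 1.0225


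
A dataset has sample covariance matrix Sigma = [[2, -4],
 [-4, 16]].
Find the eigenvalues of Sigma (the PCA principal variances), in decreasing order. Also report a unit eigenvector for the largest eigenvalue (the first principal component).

Step 1 — characteristic polynomial of 2×2 Sigma:
  det(Sigma - λI) = λ² - trace · λ + det = 0.
  trace = 2 + 16 = 18, det = 2·16 - (-4)² = 16.
Step 2 — discriminant:
  Δ = trace² - 4·det = 324 - 64 = 260.
Step 3 — eigenvalues:
  λ = (trace ± √Δ)/2 = (18 ± 16.1245)/2,
  λ_1 = 17.0623,  λ_2 = 0.9377.

Step 4 — unit eigenvector for λ_1: solve (Sigma - λ_1 I)v = 0. First row:
  (2 - 17.0623)·v_x + (-4)·v_y = 0, i.e. (-15.0623)·v_x + (-4)·v_y = 0,
  so v ∝ (b, λ_1 - a) = (-4, 15.0623); multiply by -1 so the first entry is positive: u = (4, -15.0623).
  ||u|| = √((4)² + (-15.0623)²) = √(242.8716) ≈ 15.5843,
  v_1 = u/||u|| ≈ (0.2567, -0.9665) (||v_1|| = 1).

λ_1 = 17.0623,  λ_2 = 0.9377;  v_1 ≈ (0.2567, -0.9665)


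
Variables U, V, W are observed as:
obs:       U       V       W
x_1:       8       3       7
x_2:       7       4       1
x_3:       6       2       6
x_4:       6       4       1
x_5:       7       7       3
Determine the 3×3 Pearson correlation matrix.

Step 1 — column means:
  mean(U) = (8 + 7 + 6 + 6 + 7) / 5 = 34/5 = 6.8
  mean(V) = (3 + 4 + 2 + 4 + 7) / 5 = 20/5 = 4
  mean(W) = (7 + 1 + 6 + 1 + 3) / 5 = 18/5 = 3.6

Step 2 — sample variances and covariances s[i,j] = (1/(n-1)) · Σ_k (x_{k,i} - mean_i) · (x_{k,j} - mean_j), with n-1 = 4:
  s[U,U] = ((1.2)·(1.2) + (0.2)·(0.2) + (-0.8)·(-0.8) + (-0.8)·(-0.8) + (0.2)·(0.2)) / 4 = 2.8/4 = 0.7
  s[U,V] = ((1.2)·(-1) + (0.2)·(0) + (-0.8)·(-2) + (-0.8)·(0) + (0.2)·(3)) / 4 = 1/4 = 0.25
  s[U,W] = ((1.2)·(3.4) + (0.2)·(-2.6) + (-0.8)·(2.4) + (-0.8)·(-2.6) + (0.2)·(-0.6)) / 4 = 3.6/4 = 0.9
  s[V,V] = ((-1)·(-1) + (0)·(0) + (-2)·(-2) + (0)·(0) + (3)·(3)) / 4 = 14/4 = 3.5
  s[V,W] = ((-1)·(3.4) + (0)·(-2.6) + (-2)·(2.4) + (0)·(-2.6) + (3)·(-0.6)) / 4 = -10/4 = -2.5
  s[W,W] = ((3.4)·(3.4) + (-2.6)·(-2.6) + (2.4)·(2.4) + (-2.6)·(-2.6) + (-0.6)·(-0.6)) / 4 = 31.2/4 = 7.8
  Sample standard deviations s_i = √(s[i,i]):
  s(U) = √(0.7) = 0.8367
  s(V) = √(3.5) = 1.8708
  s(W) = √(7.8) = 2.7928

Step 3 — r_{ij} = s_{ij} / (s_i · s_j):
  r[U,U] = 1 (diagonal).
  r[U,V] = 0.25 / (0.8367 · 1.8708) = 0.25 / 1.5652 = 0.1597
  r[U,W] = 0.9 / (0.8367 · 2.7928) = 0.9 / 2.3367 = 0.3852
  r[V,V] = 1 (diagonal).
  r[V,W] = -2.5 / (1.8708 · 2.7928) = -2.5 / 5.2249 = -0.4785
  r[W,W] = 1 (diagonal).

R is symmetric with unit diagonal. Assembling:

R = [[1, 0.1597, 0.3852],
 [0.1597, 1, -0.4785],
 [0.3852, -0.4785, 1]]


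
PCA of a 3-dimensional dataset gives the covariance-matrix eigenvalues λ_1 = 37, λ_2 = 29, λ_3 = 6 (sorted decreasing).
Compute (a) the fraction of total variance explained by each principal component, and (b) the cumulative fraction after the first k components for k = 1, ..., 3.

Step 1 — total variance = trace(Sigma) = Σ λ_i = 37 + 29 + 6 = 72.

Step 2 — fraction explained by component i = λ_i / Σ λ:
  PC1: 37/72 = 0.5139
  PC2: 29/72 = 0.4028
  PC3: 6/72 = 0.0833

Step 3 — cumulative fraction after k components = (λ_1 + ... + λ_k) / Σ λ:
  k = 1: 37/72 = 0.5139
  k = 2: (37 + 29)/72 = 66/72 = 0.9167
  k = 3: (37 + 29 + 6)/72 = 72/72 = 1

Summary (fraction, with percent):

explained: PC1 0.5139 (51.39%), PC2 0.4028 (40.28%), PC3 0.0833 (8.33%);  cumulative: 0.5139, 0.9167, 1


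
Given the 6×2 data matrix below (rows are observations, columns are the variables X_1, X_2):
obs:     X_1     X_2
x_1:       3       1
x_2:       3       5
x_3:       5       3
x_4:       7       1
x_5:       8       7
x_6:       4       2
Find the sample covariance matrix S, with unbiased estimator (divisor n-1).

Step 1 — column means:
  mean(X_1) = (3 + 3 + 5 + 7 + 8 + 4) / 6 = 30/6 = 5
  mean(X_2) = (1 + 5 + 3 + 1 + 7 + 2) / 6 = 19/6 = 3.1667

Step 2 — sample covariance S[i,j] = (1/(n-1)) · Σ_k (x_{k,i} - mean_i) · (x_{k,j} - mean_j), with n-1 = 5.
  S[X_1,X_1] = ((-2)·(-2) + (-2)·(-2) + (0)·(0) + (2)·(2) + (3)·(3) + (-1)·(-1)) / 5 = 22/5 = 4.4
  S[X_1,X_2] = ((-2)·(-2.1667) + (-2)·(1.8333) + (0)·(-0.1667) + (2)·(-2.1667) + (3)·(3.8333) + (-1)·(-1.1667)) / 5 = 9/5 = 1.8
  S[X_2,X_2] = ((-2.1667)·(-2.1667) + (1.8333)·(1.8333) + (-0.1667)·(-0.1667) + (-2.1667)·(-2.1667) + (3.8333)·(3.8333) + (-1.1667)·(-1.1667)) / 5 = 28.8333/5 = 5.7667

S is symmetric (S[j,i] = S[i,j]). Assembling:

S = [[4.4, 1.8],
 [1.8, 5.7667]]


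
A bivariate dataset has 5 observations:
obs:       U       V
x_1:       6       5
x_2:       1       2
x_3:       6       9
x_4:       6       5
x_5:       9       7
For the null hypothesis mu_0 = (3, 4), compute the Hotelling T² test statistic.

Step 1 — sample mean vector:
  mean(U) = (6 + 1 + 6 + 6 + 9) / 5 = 28/5 = 5.6
  mean(V) = (5 + 2 + 9 + 5 + 7) / 5 = 28/5 = 5.6
  x̄ = (5.6, 5.6),  deviation x̄ - mu_0 = (5.6, 5.6) - (3, 4) = (2.6, 1.6).

Step 2 — sample covariance matrix, S[i,j] = (1/(n-1)) · Σ_k (x_{k,i} - mean_i) · (x_{k,j} - mean_j), divisor n-1 = 4:
  S[U,U] = ((0.4)·(0.4) + (-4.6)·(-4.6) + (0.4)·(0.4) + (0.4)·(0.4) + (3.4)·(3.4)) / 4 = 33.2/4 = 8.3
  S[U,V] = ((0.4)·(-0.6) + (-4.6)·(-3.6) + (0.4)·(3.4) + (0.4)·(-0.6) + (3.4)·(1.4)) / 4 = 22.2/4 = 5.55
  S[V,V] = ((-0.6)·(-0.6) + (-3.6)·(-3.6) + (3.4)·(3.4) + (-0.6)·(-0.6) + (1.4)·(1.4)) / 4 = 27.2/4 = 6.8
  S = [[8.3, 5.55],
 [5.55, 6.8]].

Step 3 — invert S. det(S) = 8.3·6.8 - (5.55)² = 25.6375.
  S^{-1} = (1/det) · [[d, -b], [-b, a]] = [[0.2652, -0.2165],
 [-0.2165, 0.3237]].

Step 4 — quadratic form (x̄ - mu_0)^T · S^{-1} · (x̄ - mu_0):
  S^{-1} · (x̄ - mu_0) = (0.3432, -0.0449),
  (x̄ - mu_0)^T · [...] = (2.6)·(0.3432) + (1.6)·(-0.0449) = 0.8207.

Step 5 — scale by n: T² = 5 · 0.8207 = 4.1034.

T² ≈ 4.1034


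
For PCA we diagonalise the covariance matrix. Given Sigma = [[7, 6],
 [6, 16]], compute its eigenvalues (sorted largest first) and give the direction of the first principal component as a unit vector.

Step 1 — characteristic polynomial of 2×2 Sigma:
  det(Sigma - λI) = λ² - trace · λ + det = 0.
  trace = 7 + 16 = 23, det = 7·16 - (6)² = 76.
Step 2 — discriminant:
  Δ = trace² - 4·det = 529 - 304 = 225.
Step 3 — eigenvalues:
  λ = (trace ± √Δ)/2 = (23 ± 15)/2,
  λ_1 = 19,  λ_2 = 4.

Step 4 — unit eigenvector for λ_1: solve (Sigma - λ_1 I)v = 0. First row:
  (7 - 19)·v_x + (6)·v_y = 0, i.e. (-12)·v_x + (6)·v_y = 0,
  so v ∝ (b, λ_1 - a) = (6, 12) = u.
  ||u|| = √((6)² + (12)²) = √(180) ≈ 13.4164,
  v_1 = u/||u|| ≈ (0.4472, 0.8944) (||v_1|| = 1).

λ_1 = 19,  λ_2 = 4;  v_1 ≈ (0.4472, 0.8944)


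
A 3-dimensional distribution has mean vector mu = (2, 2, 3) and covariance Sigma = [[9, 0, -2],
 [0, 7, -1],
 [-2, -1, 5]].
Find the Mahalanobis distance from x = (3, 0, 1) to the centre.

Step 1 — centre the observation: (x - mu) = (1, -2, -2).

Step 2 — invert Sigma (cofactor / det for 3×3, or solve directly):
  Sigma^{-1} = [[0.1223, 0.0072, 0.0504],
 [0.0072, 0.1475, 0.0324],
 [0.0504, 0.0324, 0.2266]].

Step 3 — form the quadratic (x - mu)^T · Sigma^{-1} · (x - mu):
  Sigma^{-1} · (x - mu) = (0.0072, -0.3525, -0.4676).
  (x - mu)^T · [Sigma^{-1} · (x - mu)] = (1)·(0.0072) + (-2)·(-0.3525) + (-2)·(-0.4676) = 1.6475.

Step 4 — take square root: d = √(1.6475) ≈ 1.2835.

d(x, mu) = √(1.6475) ≈ 1.2835


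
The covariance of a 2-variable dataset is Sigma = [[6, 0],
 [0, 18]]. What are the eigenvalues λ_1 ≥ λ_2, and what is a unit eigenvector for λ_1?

Step 1 — characteristic polynomial of 2×2 Sigma:
  det(Sigma - λI) = λ² - trace · λ + det = 0.
  trace = 6 + 18 = 24, det = 6·18 - (0)² = 108.
Step 2 — discriminant:
  Δ = trace² - 4·det = 576 - 432 = 144.
Step 3 — eigenvalues:
  λ = (trace ± √Δ)/2 = (24 ± 12)/2,
  λ_1 = 18,  λ_2 = 6.

Step 4 — unit eigenvector for λ_1: Sigma is diagonal, so its eigenvectors are the coordinate axes. λ_1 = 18 is the diagonal entry on the second coordinate axis, hence
  v_1 = (0, 1) (||v_1|| = 1).

λ_1 = 18,  λ_2 = 6;  v_1 ≈ (0, 1)


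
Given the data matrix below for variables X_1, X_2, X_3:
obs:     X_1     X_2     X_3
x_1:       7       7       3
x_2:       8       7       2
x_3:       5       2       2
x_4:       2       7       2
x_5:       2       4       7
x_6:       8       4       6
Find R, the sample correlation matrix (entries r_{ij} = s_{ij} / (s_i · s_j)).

Step 1 — column means:
  mean(X_1) = (7 + 8 + 5 + 2 + 2 + 8) / 6 = 32/6 = 5.3333
  mean(X_2) = (7 + 7 + 2 + 7 + 4 + 4) / 6 = 31/6 = 5.1667
  mean(X_3) = (3 + 2 + 2 + 2 + 7 + 6) / 6 = 22/6 = 3.6667

Step 2 — sample variances and covariances s[i,j] = (1/(n-1)) · Σ_k (x_{k,i} - mean_i) · (x_{k,j} - mean_j), with n-1 = 5:
  s[X_1,X_1] = ((1.6667)·(1.6667) + (2.6667)·(2.6667) + (-0.3333)·(-0.3333) + (-3.3333)·(-3.3333) + (-3.3333)·(-3.3333) + (2.6667)·(2.6667)) / 5 = 39.3333/5 = 7.8667
  s[X_1,X_2] = ((1.6667)·(1.8333) + (2.6667)·(1.8333) + (-0.3333)·(-3.1667) + (-3.3333)·(1.8333) + (-3.3333)·(-1.1667) + (2.6667)·(-1.1667)) / 5 = 3.6667/5 = 0.7333
  s[X_1,X_3] = ((1.6667)·(-0.6667) + (2.6667)·(-1.6667) + (-0.3333)·(-1.6667) + (-3.3333)·(-1.6667) + (-3.3333)·(3.3333) + (2.6667)·(2.3333)) / 5 = -4.3333/5 = -0.8667
  s[X_2,X_2] = ((1.8333)·(1.8333) + (1.8333)·(1.8333) + (-3.1667)·(-3.1667) + (1.8333)·(1.8333) + (-1.1667)·(-1.1667) + (-1.1667)·(-1.1667)) / 5 = 22.8333/5 = 4.5667
  s[X_2,X_3] = ((1.8333)·(-0.6667) + (1.8333)·(-1.6667) + (-3.1667)·(-1.6667) + (1.8333)·(-1.6667) + (-1.1667)·(3.3333) + (-1.1667)·(2.3333)) / 5 = -8.6667/5 = -1.7333
  s[X_3,X_3] = ((-0.6667)·(-0.6667) + (-1.6667)·(-1.6667) + (-1.6667)·(-1.6667) + (-1.6667)·(-1.6667) + (3.3333)·(3.3333) + (2.3333)·(2.3333)) / 5 = 25.3333/5 = 5.0667
  Sample standard deviations s_i = √(s[i,i]):
  s(X_1) = √(7.8667) = 2.8048
  s(X_2) = √(4.5667) = 2.137
  s(X_3) = √(5.0667) = 2.2509

Step 3 — r_{ij} = s_{ij} / (s_i · s_j):
  r[X_1,X_1] = 1 (diagonal).
  r[X_1,X_2] = 0.7333 / (2.8048 · 2.137) = 0.7333 / 5.9937 = 0.1224
  r[X_1,X_3] = -0.8667 / (2.8048 · 2.2509) = -0.8667 / 6.3133 = -0.1373
  r[X_2,X_2] = 1 (diagonal).
  r[X_2,X_3] = -1.7333 / (2.137 · 2.2509) = -1.7333 / 4.8102 = -0.3603
  r[X_3,X_3] = 1 (diagonal).

R is symmetric with unit diagonal. Assembling:

R = [[1, 0.1224, -0.1373],
 [0.1224, 1, -0.3603],
 [-0.1373, -0.3603, 1]]


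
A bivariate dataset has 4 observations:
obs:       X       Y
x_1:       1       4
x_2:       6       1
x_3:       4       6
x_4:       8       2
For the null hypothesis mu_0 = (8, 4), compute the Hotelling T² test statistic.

Step 1 — sample mean vector:
  mean(X) = (1 + 6 + 4 + 8) / 4 = 19/4 = 4.75
  mean(Y) = (4 + 1 + 6 + 2) / 4 = 13/4 = 3.25
  x̄ = (4.75, 3.25),  deviation x̄ - mu_0 = (4.75, 3.25) - (8, 4) = (-3.25, -0.75).

Step 2 — sample covariance matrix, S[i,j] = (1/(n-1)) · Σ_k (x_{k,i} - mean_i) · (x_{k,j} - mean_j), divisor n-1 = 3:
  S[X,X] = ((-3.75)·(-3.75) + (1.25)·(1.25) + (-0.75)·(-0.75) + (3.25)·(3.25)) / 3 = 26.75/3 = 8.9167
  S[X,Y] = ((-3.75)·(0.75) + (1.25)·(-2.25) + (-0.75)·(2.75) + (3.25)·(-1.25)) / 3 = -11.75/3 = -3.9167
  S[Y,Y] = ((0.75)·(0.75) + (-2.25)·(-2.25) + (2.75)·(2.75) + (-1.25)·(-1.25)) / 3 = 14.75/3 = 4.9167
  S = [[8.9167, -3.9167],
 [-3.9167, 4.9167]].

Step 3 — invert S. det(S) = 8.9167·4.9167 - (-3.9167)² = 28.5.
  S^{-1} = (1/det) · [[d, -b], [-b, a]] = [[0.1725, 0.1374],
 [0.1374, 0.3129]].

Step 4 — quadratic form (x̄ - mu_0)^T · S^{-1} · (x̄ - mu_0):
  S^{-1} · (x̄ - mu_0) = (-0.6637, -0.6813),
  (x̄ - mu_0)^T · [...] = (-3.25)·(-0.6637) + (-0.75)·(-0.6813) = 2.6681.

Step 5 — scale by n: T² = 4 · 2.6681 = 10.6725.

T² ≈ 10.6725


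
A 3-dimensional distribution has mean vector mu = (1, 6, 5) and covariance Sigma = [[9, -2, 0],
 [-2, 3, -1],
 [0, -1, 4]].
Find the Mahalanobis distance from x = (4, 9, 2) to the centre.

Step 1 — centre the observation: (x - mu) = (3, 3, -3).

Step 2 — invert Sigma (cofactor / det for 3×3, or solve directly):
  Sigma^{-1} = [[0.1325, 0.0964, 0.0241],
 [0.0964, 0.4337, 0.1084],
 [0.0241, 0.1084, 0.2771]].

Step 3 — form the quadratic (x - mu)^T · Sigma^{-1} · (x - mu):
  Sigma^{-1} · (x - mu) = (0.6145, 1.2651, -0.4337).
  (x - mu)^T · [Sigma^{-1} · (x - mu)] = (3)·(0.6145) + (3)·(1.2651) + (-3)·(-0.4337) = 6.9398.

Step 4 — take square root: d = √(6.9398) ≈ 2.6343.

d(x, mu) = √(6.9398) ≈ 2.6343


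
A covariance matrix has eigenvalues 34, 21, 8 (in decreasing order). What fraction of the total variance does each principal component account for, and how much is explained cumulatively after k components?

Step 1 — total variance = trace(Sigma) = Σ λ_i = 34 + 21 + 8 = 63.

Step 2 — fraction explained by component i = λ_i / Σ λ:
  PC1: 34/63 = 0.5397
  PC2: 21/63 = 0.3333
  PC3: 8/63 = 0.127

Step 3 — cumulative fraction after k components = (λ_1 + ... + λ_k) / Σ λ:
  k = 1: 34/63 = 0.5397
  k = 2: (34 + 21)/63 = 55/63 = 0.873
  k = 3: (34 + 21 + 8)/63 = 63/63 = 1

Summary (fraction, with percent):

explained: PC1 0.5397 (53.97%), PC2 0.3333 (33.33%), PC3 0.127 (12.7%);  cumulative: 0.5397, 0.873, 1


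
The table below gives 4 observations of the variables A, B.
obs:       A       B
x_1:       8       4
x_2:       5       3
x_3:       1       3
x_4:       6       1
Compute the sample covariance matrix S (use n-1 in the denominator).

Step 1 — column means:
  mean(A) = (8 + 5 + 1 + 6) / 4 = 20/4 = 5
  mean(B) = (4 + 3 + 3 + 1) / 4 = 11/4 = 2.75

Step 2 — sample covariance S[i,j] = (1/(n-1)) · Σ_k (x_{k,i} - mean_i) · (x_{k,j} - mean_j), with n-1 = 3.
  S[A,A] = ((3)·(3) + (0)·(0) + (-4)·(-4) + (1)·(1)) / 3 = 26/3 = 8.6667
  S[A,B] = ((3)·(1.25) + (0)·(0.25) + (-4)·(0.25) + (1)·(-1.75)) / 3 = 1/3 = 0.3333
  S[B,B] = ((1.25)·(1.25) + (0.25)·(0.25) + (0.25)·(0.25) + (-1.75)·(-1.75)) / 3 = 4.75/3 = 1.5833

S is symmetric (S[j,i] = S[i,j]). Assembling:

S = [[8.6667, 0.3333],
 [0.3333, 1.5833]]


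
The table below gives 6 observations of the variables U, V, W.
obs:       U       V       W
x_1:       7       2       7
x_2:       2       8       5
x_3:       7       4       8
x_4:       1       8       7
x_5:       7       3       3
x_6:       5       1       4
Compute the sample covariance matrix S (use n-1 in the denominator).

Step 1 — column means:
  mean(U) = (7 + 2 + 7 + 1 + 7 + 5) / 6 = 29/6 = 4.8333
  mean(V) = (2 + 8 + 4 + 8 + 3 + 1) / 6 = 26/6 = 4.3333
  mean(W) = (7 + 5 + 8 + 7 + 3 + 4) / 6 = 34/6 = 5.6667

Step 2 — sample covariance S[i,j] = (1/(n-1)) · Σ_k (x_{k,i} - mean_i) · (x_{k,j} - mean_j), with n-1 = 5.
  S[U,U] = ((2.1667)·(2.1667) + (-2.8333)·(-2.8333) + (2.1667)·(2.1667) + (-3.8333)·(-3.8333) + (2.1667)·(2.1667) + (0.1667)·(0.1667)) / 5 = 36.8333/5 = 7.3667
  S[U,V] = ((2.1667)·(-2.3333) + (-2.8333)·(3.6667) + (2.1667)·(-0.3333) + (-3.8333)·(3.6667) + (2.1667)·(-1.3333) + (0.1667)·(-3.3333)) / 5 = -33.6667/5 = -6.7333
  S[U,W] = ((2.1667)·(1.3333) + (-2.8333)·(-0.6667) + (2.1667)·(2.3333) + (-3.8333)·(1.3333) + (2.1667)·(-2.6667) + (0.1667)·(-1.6667)) / 5 = -1.3333/5 = -0.2667
  S[V,V] = ((-2.3333)·(-2.3333) + (3.6667)·(3.6667) + (-0.3333)·(-0.3333) + (3.6667)·(3.6667) + (-1.3333)·(-1.3333) + (-3.3333)·(-3.3333)) / 5 = 45.3333/5 = 9.0667
  S[V,W] = ((-2.3333)·(1.3333) + (3.6667)·(-0.6667) + (-0.3333)·(2.3333) + (3.6667)·(1.3333) + (-1.3333)·(-2.6667) + (-3.3333)·(-1.6667)) / 5 = 7.6667/5 = 1.5333
  S[W,W] = ((1.3333)·(1.3333) + (-0.6667)·(-0.6667) + (2.3333)·(2.3333) + (1.3333)·(1.3333) + (-2.6667)·(-2.6667) + (-1.6667)·(-1.6667)) / 5 = 19.3333/5 = 3.8667

S is symmetric (S[j,i] = S[i,j]). Assembling:

S = [[7.3667, -6.7333, -0.2667],
 [-6.7333, 9.0667, 1.5333],
 [-0.2667, 1.5333, 3.8667]]


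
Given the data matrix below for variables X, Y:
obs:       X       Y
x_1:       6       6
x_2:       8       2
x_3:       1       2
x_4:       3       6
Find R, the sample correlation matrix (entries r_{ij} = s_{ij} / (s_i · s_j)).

Step 1 — column means:
  mean(X) = (6 + 8 + 1 + 3) / 4 = 18/4 = 4.5
  mean(Y) = (6 + 2 + 2 + 6) / 4 = 16/4 = 4

Step 2 — sample variances and covariances s[i,j] = (1/(n-1)) · Σ_k (x_{k,i} - mean_i) · (x_{k,j} - mean_j), with n-1 = 3:
  s[X,X] = ((1.5)·(1.5) + (3.5)·(3.5) + (-3.5)·(-3.5) + (-1.5)·(-1.5)) / 3 = 29/3 = 9.6667
  s[X,Y] = ((1.5)·(2) + (3.5)·(-2) + (-3.5)·(-2) + (-1.5)·(2)) / 3 = 0/3 = 0
  s[Y,Y] = ((2)·(2) + (-2)·(-2) + (-2)·(-2) + (2)·(2)) / 3 = 16/3 = 5.3333
  Sample standard deviations s_i = √(s[i,i]):
  s(X) = √(9.6667) = 3.1091
  s(Y) = √(5.3333) = 2.3094

Step 3 — r_{ij} = s_{ij} / (s_i · s_j):
  r[X,X] = 1 (diagonal).
  r[X,Y] = 0 / (3.1091 · 2.3094) = 0 / 7.1802 = 0
  r[Y,Y] = 1 (diagonal).

R is symmetric with unit diagonal. Assembling:

R = [[1, 0],
 [0, 1]]


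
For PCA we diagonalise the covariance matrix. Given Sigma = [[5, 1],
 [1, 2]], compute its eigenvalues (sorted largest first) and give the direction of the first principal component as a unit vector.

Step 1 — characteristic polynomial of 2×2 Sigma:
  det(Sigma - λI) = λ² - trace · λ + det = 0.
  trace = 5 + 2 = 7, det = 5·2 - (1)² = 9.
Step 2 — discriminant:
  Δ = trace² - 4·det = 49 - 36 = 13.
Step 3 — eigenvalues:
  λ = (trace ± √Δ)/2 = (7 ± 3.6056)/2,
  λ_1 = 5.3028,  λ_2 = 1.6972.

Step 4 — unit eigenvector for λ_1: solve (Sigma - λ_1 I)v = 0. First row:
  (5 - 5.3028)·v_x + (1)·v_y = 0, i.e. (-0.3028)·v_x + (1)·v_y = 0,
  so v ∝ (b, λ_1 - a) = (1, 0.3028) = u.
  ||u|| = √((1)² + (0.3028)²) = √(1.0917) ≈ 1.0448,
  v_1 = u/||u|| ≈ (0.9571, 0.2898) (||v_1|| = 1).

λ_1 = 5.3028,  λ_2 = 1.6972;  v_1 ≈ (0.9571, 0.2898)


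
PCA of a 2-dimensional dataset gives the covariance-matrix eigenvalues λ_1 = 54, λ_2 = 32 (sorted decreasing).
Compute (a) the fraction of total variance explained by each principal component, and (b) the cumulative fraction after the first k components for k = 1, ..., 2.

Step 1 — total variance = trace(Sigma) = Σ λ_i = 54 + 32 = 86.

Step 2 — fraction explained by component i = λ_i / Σ λ:
  PC1: 54/86 = 0.6279
  PC2: 32/86 = 0.3721

Step 3 — cumulative fraction after k components = (λ_1 + ... + λ_k) / Σ λ:
  k = 1: 54/86 = 0.6279
  k = 2: (54 + 32)/86 = 86/86 = 1

Summary (fraction, with percent):

explained: PC1 0.6279 (62.79%), PC2 0.3721 (37.21%);  cumulative: 0.6279, 1


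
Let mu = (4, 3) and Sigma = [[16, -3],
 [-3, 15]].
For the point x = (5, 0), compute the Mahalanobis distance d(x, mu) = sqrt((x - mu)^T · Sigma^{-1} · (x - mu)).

Step 1 — centre the observation: (x - mu) = (1, -3).

Step 2 — invert Sigma. det(Sigma) = 16·15 - (-3)² = 231.
  Sigma^{-1} = (1/det) · [[d, -b], [-b, a]] = [[0.0649, 0.013],
 [0.013, 0.0693]].

Step 3 — form the quadratic (x - mu)^T · Sigma^{-1} · (x - mu):
  Sigma^{-1} · (x - mu) = (0.026, -0.1948).
  (x - mu)^T · [Sigma^{-1} · (x - mu)] = (1)·(0.026) + (-3)·(-0.1948) = 0.6104.

Step 4 — take square root: d = √(0.6104) ≈ 0.7813.

d(x, mu) = √(0.6104) ≈ 0.7813


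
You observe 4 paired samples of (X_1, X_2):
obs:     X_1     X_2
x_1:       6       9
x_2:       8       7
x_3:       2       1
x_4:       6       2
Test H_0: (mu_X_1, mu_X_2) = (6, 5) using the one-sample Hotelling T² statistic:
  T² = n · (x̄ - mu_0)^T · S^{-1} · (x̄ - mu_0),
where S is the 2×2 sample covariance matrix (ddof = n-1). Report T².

Step 1 — sample mean vector:
  mean(X_1) = (6 + 8 + 2 + 6) / 4 = 22/4 = 5.5
  mean(X_2) = (9 + 7 + 1 + 2) / 4 = 19/4 = 4.75
  x̄ = (5.5, 4.75),  deviation x̄ - mu_0 = (5.5, 4.75) - (6, 5) = (-0.5, -0.25).

Step 2 — sample covariance matrix, S[i,j] = (1/(n-1)) · Σ_k (x_{k,i} - mean_i) · (x_{k,j} - mean_j), divisor n-1 = 3:
  S[X_1,X_1] = ((0.5)·(0.5) + (2.5)·(2.5) + (-3.5)·(-3.5) + (0.5)·(0.5)) / 3 = 19/3 = 6.3333
  S[X_1,X_2] = ((0.5)·(4.25) + (2.5)·(2.25) + (-3.5)·(-3.75) + (0.5)·(-2.75)) / 3 = 19.5/3 = 6.5
  S[X_2,X_2] = ((4.25)·(4.25) + (2.25)·(2.25) + (-3.75)·(-3.75) + (-2.75)·(-2.75)) / 3 = 44.75/3 = 14.9167
  S = [[6.3333, 6.5],
 [6.5, 14.9167]].

Step 3 — invert S. det(S) = 6.3333·14.9167 - (6.5)² = 52.2222.
  S^{-1} = (1/det) · [[d, -b], [-b, a]] = [[0.2856, -0.1245],
 [-0.1245, 0.1213]].

Step 4 — quadratic form (x̄ - mu_0)^T · S^{-1} · (x̄ - mu_0):
  S^{-1} · (x̄ - mu_0) = (-0.1117, 0.0319),
  (x̄ - mu_0)^T · [...] = (-0.5)·(-0.1117) + (-0.25)·(0.0319) = 0.0479.

Step 5 — scale by n: T² = 4 · 0.0479 = 0.1915.

T² ≈ 0.1915


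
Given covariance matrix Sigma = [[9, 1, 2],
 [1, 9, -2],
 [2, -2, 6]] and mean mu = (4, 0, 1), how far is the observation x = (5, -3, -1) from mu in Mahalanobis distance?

Step 1 — centre the observation: (x - mu) = (1, -3, -2).

Step 2 — invert Sigma (cofactor / det for 3×3, or solve directly):
  Sigma^{-1} = [[0.125, -0.025, -0.05],
 [-0.025, 0.125, 0.05],
 [-0.05, 0.05, 0.2]].

Step 3 — form the quadratic (x - mu)^T · Sigma^{-1} · (x - mu):
  Sigma^{-1} · (x - mu) = (0.3, -0.5, -0.6).
  (x - mu)^T · [Sigma^{-1} · (x - mu)] = (1)·(0.3) + (-3)·(-0.5) + (-2)·(-0.6) = 3.

Step 4 — take square root: d = √(3) ≈ 1.7321.

d(x, mu) = √(3) ≈ 1.7321


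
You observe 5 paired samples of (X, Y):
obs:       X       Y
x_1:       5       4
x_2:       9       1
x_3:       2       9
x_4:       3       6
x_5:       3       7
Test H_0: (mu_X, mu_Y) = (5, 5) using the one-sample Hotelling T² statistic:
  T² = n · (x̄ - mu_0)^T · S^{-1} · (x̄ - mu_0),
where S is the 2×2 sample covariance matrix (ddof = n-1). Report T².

Step 1 — sample mean vector:
  mean(X) = (5 + 9 + 2 + 3 + 3) / 5 = 22/5 = 4.4
  mean(Y) = (4 + 1 + 9 + 6 + 7) / 5 = 27/5 = 5.4
  x̄ = (4.4, 5.4),  deviation x̄ - mu_0 = (4.4, 5.4) - (5, 5) = (-0.6, 0.4).

Step 2 — sample covariance matrix, S[i,j] = (1/(n-1)) · Σ_k (x_{k,i} - mean_i) · (x_{k,j} - mean_j), divisor n-1 = 4:
  S[X,X] = ((0.6)·(0.6) + (4.6)·(4.6) + (-2.4)·(-2.4) + (-1.4)·(-1.4) + (-1.4)·(-1.4)) / 4 = 31.2/4 = 7.8
  S[X,Y] = ((0.6)·(-1.4) + (4.6)·(-4.4) + (-2.4)·(3.6) + (-1.4)·(0.6) + (-1.4)·(1.6)) / 4 = -32.8/4 = -8.2
  S[Y,Y] = ((-1.4)·(-1.4) + (-4.4)·(-4.4) + (3.6)·(3.6) + (0.6)·(0.6) + (1.6)·(1.6)) / 4 = 37.2/4 = 9.3
  S = [[7.8, -8.2],
 [-8.2, 9.3]].

Step 3 — invert S. det(S) = 7.8·9.3 - (-8.2)² = 5.3.
  S^{-1} = (1/det) · [[d, -b], [-b, a]] = [[1.7547, 1.5472],
 [1.5472, 1.4717]].

Step 4 — quadratic form (x̄ - mu_0)^T · S^{-1} · (x̄ - mu_0):
  S^{-1} · (x̄ - mu_0) = (-0.434, -0.3396),
  (x̄ - mu_0)^T · [...] = (-0.6)·(-0.434) + (0.4)·(-0.3396) = 0.1245.

Step 5 — scale by n: T² = 5 · 0.1245 = 0.6226.

T² ≈ 0.6226


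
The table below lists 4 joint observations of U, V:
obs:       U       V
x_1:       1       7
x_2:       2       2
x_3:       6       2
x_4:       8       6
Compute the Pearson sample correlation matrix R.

Step 1 — column means:
  mean(U) = (1 + 2 + 6 + 8) / 4 = 17/4 = 4.25
  mean(V) = (7 + 2 + 2 + 6) / 4 = 17/4 = 4.25

Step 2 — sample variances and covariances s[i,j] = (1/(n-1)) · Σ_k (x_{k,i} - mean_i) · (x_{k,j} - mean_j), with n-1 = 3:
  s[U,U] = ((-3.25)·(-3.25) + (-2.25)·(-2.25) + (1.75)·(1.75) + (3.75)·(3.75)) / 3 = 32.75/3 = 10.9167
  s[U,V] = ((-3.25)·(2.75) + (-2.25)·(-2.25) + (1.75)·(-2.25) + (3.75)·(1.75)) / 3 = -1.25/3 = -0.4167
  s[V,V] = ((2.75)·(2.75) + (-2.25)·(-2.25) + (-2.25)·(-2.25) + (1.75)·(1.75)) / 3 = 20.75/3 = 6.9167
  Sample standard deviations s_i = √(s[i,i]):
  s(U) = √(10.9167) = 3.304
  s(V) = √(6.9167) = 2.63

Step 3 — r_{ij} = s_{ij} / (s_i · s_j):
  r[U,U] = 1 (diagonal).
  r[U,V] = -0.4167 / (3.304 · 2.63) = -0.4167 / 8.6895 = -0.048
  r[V,V] = 1 (diagonal).

R is symmetric with unit diagonal. Assembling:

R = [[1, -0.048],
 [-0.048, 1]]


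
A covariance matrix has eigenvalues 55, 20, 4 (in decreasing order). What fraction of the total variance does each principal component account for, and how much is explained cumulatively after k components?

Step 1 — total variance = trace(Sigma) = Σ λ_i = 55 + 20 + 4 = 79.

Step 2 — fraction explained by component i = λ_i / Σ λ:
  PC1: 55/79 = 0.6962
  PC2: 20/79 = 0.2532
  PC3: 4/79 = 0.0506

Step 3 — cumulative fraction after k components = (λ_1 + ... + λ_k) / Σ λ:
  k = 1: 55/79 = 0.6962
  k = 2: (55 + 20)/79 = 75/79 = 0.9494
  k = 3: (55 + 20 + 4)/79 = 79/79 = 1

Summary (fraction, with percent):

explained: PC1 0.6962 (69.62%), PC2 0.2532 (25.32%), PC3 0.0506 (5.06%);  cumulative: 0.6962, 0.9494, 1


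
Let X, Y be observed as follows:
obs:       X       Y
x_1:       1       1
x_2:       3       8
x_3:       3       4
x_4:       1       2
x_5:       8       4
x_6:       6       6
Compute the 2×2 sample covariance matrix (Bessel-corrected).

Step 1 — column means:
  mean(X) = (1 + 3 + 3 + 1 + 8 + 6) / 6 = 22/6 = 3.6667
  mean(Y) = (1 + 8 + 4 + 2 + 4 + 6) / 6 = 25/6 = 4.1667

Step 2 — sample covariance S[i,j] = (1/(n-1)) · Σ_k (x_{k,i} - mean_i) · (x_{k,j} - mean_j), with n-1 = 5.
  S[X,X] = ((-2.6667)·(-2.6667) + (-0.6667)·(-0.6667) + (-0.6667)·(-0.6667) + (-2.6667)·(-2.6667) + (4.3333)·(4.3333) + (2.3333)·(2.3333)) / 5 = 39.3333/5 = 7.8667
  S[X,Y] = ((-2.6667)·(-3.1667) + (-0.6667)·(3.8333) + (-0.6667)·(-0.1667) + (-2.6667)·(-2.1667) + (4.3333)·(-0.1667) + (2.3333)·(1.8333)) / 5 = 15.3333/5 = 3.0667
  S[Y,Y] = ((-3.1667)·(-3.1667) + (3.8333)·(3.8333) + (-0.1667)·(-0.1667) + (-2.1667)·(-2.1667) + (-0.1667)·(-0.1667) + (1.8333)·(1.8333)) / 5 = 32.8333/5 = 6.5667

S is symmetric (S[j,i] = S[i,j]). Assembling:

S = [[7.8667, 3.0667],
 [3.0667, 6.5667]]


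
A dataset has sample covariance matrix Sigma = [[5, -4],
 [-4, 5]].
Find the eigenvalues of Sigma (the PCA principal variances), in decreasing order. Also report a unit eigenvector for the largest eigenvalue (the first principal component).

Step 1 — characteristic polynomial of 2×2 Sigma:
  det(Sigma - λI) = λ² - trace · λ + det = 0.
  trace = 5 + 5 = 10, det = 5·5 - (-4)² = 9.
Step 2 — discriminant:
  Δ = trace² - 4·det = 100 - 36 = 64.
Step 3 — eigenvalues:
  λ = (trace ± √Δ)/2 = (10 ± 8)/2,
  λ_1 = 9,  λ_2 = 1.

Step 4 — unit eigenvector for λ_1: solve (Sigma - λ_1 I)v = 0. First row:
  (5 - 9)·v_x + (-4)·v_y = 0, i.e. (-4)·v_x + (-4)·v_y = 0,
  so v ∝ (b, λ_1 - a) = (-4, 4); multiply by -1 so the first entry is positive: u = (4, -4).
  ||u|| = √((4)² + (-4)²) = √(32) ≈ 5.6569,
  v_1 = u/||u|| ≈ (0.7071, -0.7071) (||v_1|| = 1).

λ_1 = 9,  λ_2 = 1;  v_1 ≈ (0.7071, -0.7071)


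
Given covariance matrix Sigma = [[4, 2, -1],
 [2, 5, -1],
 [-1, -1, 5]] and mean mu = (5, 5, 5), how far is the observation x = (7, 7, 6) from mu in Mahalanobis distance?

Step 1 — centre the observation: (x - mu) = (2, 2, 1).

Step 2 — invert Sigma (cofactor / det for 3×3, or solve directly):
  Sigma^{-1} = [[0.32, -0.12, 0.04],
 [-0.12, 0.2533, 0.0267],
 [0.04, 0.0267, 0.2133]].

Step 3 — form the quadratic (x - mu)^T · Sigma^{-1} · (x - mu):
  Sigma^{-1} · (x - mu) = (0.44, 0.2933, 0.3467).
  (x - mu)^T · [Sigma^{-1} · (x - mu)] = (2)·(0.44) + (2)·(0.2933) + (1)·(0.3467) = 1.8133.

Step 4 — take square root: d = √(1.8133) ≈ 1.3466.

d(x, mu) = √(1.8133) ≈ 1.3466
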